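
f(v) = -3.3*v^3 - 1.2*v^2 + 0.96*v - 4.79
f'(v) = -9.9*v^2 - 2.4*v + 0.96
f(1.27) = -12.27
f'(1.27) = -18.06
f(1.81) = -26.55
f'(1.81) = -35.82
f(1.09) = -9.44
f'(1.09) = -13.42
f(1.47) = -16.45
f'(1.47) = -23.96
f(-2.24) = 24.13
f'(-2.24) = -43.34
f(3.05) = -106.65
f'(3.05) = -98.45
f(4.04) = -238.10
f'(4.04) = -170.32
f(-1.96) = 13.57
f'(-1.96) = -32.37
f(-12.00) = 5513.29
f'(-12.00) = -1395.84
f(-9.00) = 2295.07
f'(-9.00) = -779.34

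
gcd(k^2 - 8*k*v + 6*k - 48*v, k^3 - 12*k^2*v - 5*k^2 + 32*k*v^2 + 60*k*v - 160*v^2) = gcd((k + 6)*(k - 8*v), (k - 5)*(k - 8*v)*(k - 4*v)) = -k + 8*v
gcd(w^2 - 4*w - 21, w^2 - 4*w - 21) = w^2 - 4*w - 21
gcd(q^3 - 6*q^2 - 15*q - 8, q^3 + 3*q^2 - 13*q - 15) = q + 1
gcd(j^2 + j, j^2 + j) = j^2 + j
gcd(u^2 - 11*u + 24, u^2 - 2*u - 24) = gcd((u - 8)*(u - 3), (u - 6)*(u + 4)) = 1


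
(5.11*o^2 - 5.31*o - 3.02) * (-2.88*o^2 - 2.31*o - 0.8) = -14.7168*o^4 + 3.4887*o^3 + 16.8757*o^2 + 11.2242*o + 2.416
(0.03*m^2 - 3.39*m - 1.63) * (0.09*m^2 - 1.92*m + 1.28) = 0.0027*m^4 - 0.3627*m^3 + 6.4005*m^2 - 1.2096*m - 2.0864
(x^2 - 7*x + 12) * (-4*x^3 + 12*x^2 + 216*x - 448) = -4*x^5 + 40*x^4 + 84*x^3 - 1816*x^2 + 5728*x - 5376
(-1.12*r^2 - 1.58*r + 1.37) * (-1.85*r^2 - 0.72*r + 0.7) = 2.072*r^4 + 3.7294*r^3 - 2.1809*r^2 - 2.0924*r + 0.959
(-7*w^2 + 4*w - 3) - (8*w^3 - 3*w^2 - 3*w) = -8*w^3 - 4*w^2 + 7*w - 3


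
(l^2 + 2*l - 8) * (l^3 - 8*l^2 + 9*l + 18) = l^5 - 6*l^4 - 15*l^3 + 100*l^2 - 36*l - 144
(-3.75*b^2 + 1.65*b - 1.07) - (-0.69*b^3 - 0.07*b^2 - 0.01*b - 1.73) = 0.69*b^3 - 3.68*b^2 + 1.66*b + 0.66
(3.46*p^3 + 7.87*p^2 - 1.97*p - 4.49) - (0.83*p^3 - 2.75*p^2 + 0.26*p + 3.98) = 2.63*p^3 + 10.62*p^2 - 2.23*p - 8.47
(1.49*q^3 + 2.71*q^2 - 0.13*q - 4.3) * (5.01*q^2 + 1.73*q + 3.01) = 7.4649*q^5 + 16.1548*q^4 + 8.5219*q^3 - 13.6108*q^2 - 7.8303*q - 12.943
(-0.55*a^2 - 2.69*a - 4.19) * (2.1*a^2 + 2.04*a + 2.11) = -1.155*a^4 - 6.771*a^3 - 15.4471*a^2 - 14.2235*a - 8.8409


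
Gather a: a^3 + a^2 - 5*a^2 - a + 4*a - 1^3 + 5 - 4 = a^3 - 4*a^2 + 3*a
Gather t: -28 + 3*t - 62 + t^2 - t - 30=t^2 + 2*t - 120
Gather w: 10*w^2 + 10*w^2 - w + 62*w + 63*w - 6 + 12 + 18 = 20*w^2 + 124*w + 24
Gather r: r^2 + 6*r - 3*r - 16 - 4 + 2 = r^2 + 3*r - 18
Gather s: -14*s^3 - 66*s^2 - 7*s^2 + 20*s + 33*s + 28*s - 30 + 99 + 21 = -14*s^3 - 73*s^2 + 81*s + 90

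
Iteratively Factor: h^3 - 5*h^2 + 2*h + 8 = (h - 4)*(h^2 - h - 2) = (h - 4)*(h - 2)*(h + 1)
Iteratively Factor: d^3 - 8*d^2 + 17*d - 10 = (d - 1)*(d^2 - 7*d + 10) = (d - 2)*(d - 1)*(d - 5)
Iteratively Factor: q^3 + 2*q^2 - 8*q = (q - 2)*(q^2 + 4*q) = q*(q - 2)*(q + 4)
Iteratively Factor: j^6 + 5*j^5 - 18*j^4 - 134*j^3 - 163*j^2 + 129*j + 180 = (j - 1)*(j^5 + 6*j^4 - 12*j^3 - 146*j^2 - 309*j - 180) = (j - 1)*(j + 3)*(j^4 + 3*j^3 - 21*j^2 - 83*j - 60) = (j - 5)*(j - 1)*(j + 3)*(j^3 + 8*j^2 + 19*j + 12) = (j - 5)*(j - 1)*(j + 1)*(j + 3)*(j^2 + 7*j + 12) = (j - 5)*(j - 1)*(j + 1)*(j + 3)^2*(j + 4)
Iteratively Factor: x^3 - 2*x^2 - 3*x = (x + 1)*(x^2 - 3*x) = (x - 3)*(x + 1)*(x)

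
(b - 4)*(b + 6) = b^2 + 2*b - 24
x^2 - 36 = (x - 6)*(x + 6)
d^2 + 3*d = d*(d + 3)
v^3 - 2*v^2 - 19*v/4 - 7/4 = (v - 7/2)*(v + 1/2)*(v + 1)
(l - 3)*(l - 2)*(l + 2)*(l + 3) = l^4 - 13*l^2 + 36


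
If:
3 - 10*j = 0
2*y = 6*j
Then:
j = 3/10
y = 9/10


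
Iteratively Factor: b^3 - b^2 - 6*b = (b + 2)*(b^2 - 3*b) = (b - 3)*(b + 2)*(b)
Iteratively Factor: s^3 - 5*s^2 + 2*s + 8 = (s + 1)*(s^2 - 6*s + 8) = (s - 4)*(s + 1)*(s - 2)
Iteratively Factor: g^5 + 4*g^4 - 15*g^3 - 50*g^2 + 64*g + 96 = (g + 1)*(g^4 + 3*g^3 - 18*g^2 - 32*g + 96) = (g - 2)*(g + 1)*(g^3 + 5*g^2 - 8*g - 48) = (g - 3)*(g - 2)*(g + 1)*(g^2 + 8*g + 16) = (g - 3)*(g - 2)*(g + 1)*(g + 4)*(g + 4)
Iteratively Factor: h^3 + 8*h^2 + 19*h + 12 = (h + 1)*(h^2 + 7*h + 12) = (h + 1)*(h + 4)*(h + 3)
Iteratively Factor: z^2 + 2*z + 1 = (z + 1)*(z + 1)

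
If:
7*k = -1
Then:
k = -1/7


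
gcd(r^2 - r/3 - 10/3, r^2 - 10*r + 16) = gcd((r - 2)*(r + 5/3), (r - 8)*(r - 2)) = r - 2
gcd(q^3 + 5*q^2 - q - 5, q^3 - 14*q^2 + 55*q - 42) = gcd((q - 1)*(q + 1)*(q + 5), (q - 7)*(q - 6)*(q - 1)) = q - 1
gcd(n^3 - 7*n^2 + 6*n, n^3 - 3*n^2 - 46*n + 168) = n - 6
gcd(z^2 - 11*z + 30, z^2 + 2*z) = 1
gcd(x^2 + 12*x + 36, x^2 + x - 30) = x + 6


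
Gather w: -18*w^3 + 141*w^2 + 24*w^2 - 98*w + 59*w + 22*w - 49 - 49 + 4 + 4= -18*w^3 + 165*w^2 - 17*w - 90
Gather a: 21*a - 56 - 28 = 21*a - 84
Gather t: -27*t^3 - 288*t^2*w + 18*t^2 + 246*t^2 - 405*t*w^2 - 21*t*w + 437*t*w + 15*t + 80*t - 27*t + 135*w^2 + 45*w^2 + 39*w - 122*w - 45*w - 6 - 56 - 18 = -27*t^3 + t^2*(264 - 288*w) + t*(-405*w^2 + 416*w + 68) + 180*w^2 - 128*w - 80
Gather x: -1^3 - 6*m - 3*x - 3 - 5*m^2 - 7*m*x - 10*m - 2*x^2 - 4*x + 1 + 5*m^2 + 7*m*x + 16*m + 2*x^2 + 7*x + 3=0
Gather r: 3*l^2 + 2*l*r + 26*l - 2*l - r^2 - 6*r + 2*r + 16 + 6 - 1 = 3*l^2 + 24*l - r^2 + r*(2*l - 4) + 21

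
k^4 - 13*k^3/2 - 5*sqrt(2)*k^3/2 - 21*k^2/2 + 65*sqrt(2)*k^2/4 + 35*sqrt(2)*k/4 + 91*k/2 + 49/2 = (k - 7)*(k + 1/2)*(k - 7*sqrt(2)/2)*(k + sqrt(2))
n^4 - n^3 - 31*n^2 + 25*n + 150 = (n - 5)*(n - 3)*(n + 2)*(n + 5)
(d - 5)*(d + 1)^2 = d^3 - 3*d^2 - 9*d - 5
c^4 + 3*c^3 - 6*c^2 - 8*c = c*(c - 2)*(c + 1)*(c + 4)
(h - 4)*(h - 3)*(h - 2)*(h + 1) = h^4 - 8*h^3 + 17*h^2 + 2*h - 24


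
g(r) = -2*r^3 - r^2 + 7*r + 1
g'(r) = -6*r^2 - 2*r + 7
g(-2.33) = 4.56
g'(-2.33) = -20.91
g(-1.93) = -1.86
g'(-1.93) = -11.49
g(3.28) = -57.37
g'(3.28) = -64.11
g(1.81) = -1.47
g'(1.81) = -16.28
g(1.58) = 1.67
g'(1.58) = -11.14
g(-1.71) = -3.89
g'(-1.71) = -7.12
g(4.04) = -118.92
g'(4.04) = -99.01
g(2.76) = -29.35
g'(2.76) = -44.23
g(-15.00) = 6421.00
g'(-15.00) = -1313.00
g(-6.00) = 355.00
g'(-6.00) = -197.00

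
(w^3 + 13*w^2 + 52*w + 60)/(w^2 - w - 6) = (w^2 + 11*w + 30)/(w - 3)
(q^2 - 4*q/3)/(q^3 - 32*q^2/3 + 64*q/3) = (3*q - 4)/(3*q^2 - 32*q + 64)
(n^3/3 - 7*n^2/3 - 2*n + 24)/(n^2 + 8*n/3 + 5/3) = (n^3 - 7*n^2 - 6*n + 72)/(3*n^2 + 8*n + 5)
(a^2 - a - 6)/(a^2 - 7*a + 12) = (a + 2)/(a - 4)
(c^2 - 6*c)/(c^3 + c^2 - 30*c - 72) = c/(c^2 + 7*c + 12)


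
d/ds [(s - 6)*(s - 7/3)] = 2*s - 25/3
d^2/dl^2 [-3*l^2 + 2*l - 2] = -6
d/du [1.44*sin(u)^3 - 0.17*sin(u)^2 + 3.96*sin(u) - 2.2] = (4.32*sin(u)^2 - 0.34*sin(u) + 3.96)*cos(u)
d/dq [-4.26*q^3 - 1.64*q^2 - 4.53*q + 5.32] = -12.78*q^2 - 3.28*q - 4.53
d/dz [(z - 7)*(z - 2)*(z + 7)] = 3*z^2 - 4*z - 49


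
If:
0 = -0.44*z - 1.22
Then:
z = -2.77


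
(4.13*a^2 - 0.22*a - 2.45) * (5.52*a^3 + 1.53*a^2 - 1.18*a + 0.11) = 22.7976*a^5 + 5.1045*a^4 - 18.734*a^3 - 3.0346*a^2 + 2.8668*a - 0.2695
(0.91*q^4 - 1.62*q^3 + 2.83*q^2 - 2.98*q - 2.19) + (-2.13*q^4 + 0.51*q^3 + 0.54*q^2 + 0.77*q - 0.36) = -1.22*q^4 - 1.11*q^3 + 3.37*q^2 - 2.21*q - 2.55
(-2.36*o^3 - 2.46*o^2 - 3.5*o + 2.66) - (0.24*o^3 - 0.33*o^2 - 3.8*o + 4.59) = -2.6*o^3 - 2.13*o^2 + 0.3*o - 1.93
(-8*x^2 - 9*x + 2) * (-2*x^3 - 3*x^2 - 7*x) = 16*x^5 + 42*x^4 + 79*x^3 + 57*x^2 - 14*x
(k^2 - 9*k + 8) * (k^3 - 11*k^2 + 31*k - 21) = k^5 - 20*k^4 + 138*k^3 - 388*k^2 + 437*k - 168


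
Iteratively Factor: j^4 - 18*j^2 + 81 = (j + 3)*(j^3 - 3*j^2 - 9*j + 27) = (j - 3)*(j + 3)*(j^2 - 9) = (j - 3)*(j + 3)^2*(j - 3)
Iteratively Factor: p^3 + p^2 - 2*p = (p)*(p^2 + p - 2) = p*(p - 1)*(p + 2)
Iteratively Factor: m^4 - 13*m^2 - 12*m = (m - 4)*(m^3 + 4*m^2 + 3*m) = (m - 4)*(m + 3)*(m^2 + m) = m*(m - 4)*(m + 3)*(m + 1)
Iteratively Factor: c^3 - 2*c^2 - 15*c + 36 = (c - 3)*(c^2 + c - 12) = (c - 3)^2*(c + 4)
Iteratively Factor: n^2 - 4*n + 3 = (n - 3)*(n - 1)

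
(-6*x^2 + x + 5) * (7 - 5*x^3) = 30*x^5 - 5*x^4 - 25*x^3 - 42*x^2 + 7*x + 35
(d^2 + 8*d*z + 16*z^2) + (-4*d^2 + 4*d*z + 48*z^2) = -3*d^2 + 12*d*z + 64*z^2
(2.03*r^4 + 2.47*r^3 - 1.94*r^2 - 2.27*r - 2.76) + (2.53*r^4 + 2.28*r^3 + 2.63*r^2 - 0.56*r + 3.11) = 4.56*r^4 + 4.75*r^3 + 0.69*r^2 - 2.83*r + 0.35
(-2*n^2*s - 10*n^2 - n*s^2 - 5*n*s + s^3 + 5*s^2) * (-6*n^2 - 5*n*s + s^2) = 12*n^4*s + 60*n^4 + 16*n^3*s^2 + 80*n^3*s - 3*n^2*s^3 - 15*n^2*s^2 - 6*n*s^4 - 30*n*s^3 + s^5 + 5*s^4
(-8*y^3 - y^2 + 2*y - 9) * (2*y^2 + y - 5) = -16*y^5 - 10*y^4 + 43*y^3 - 11*y^2 - 19*y + 45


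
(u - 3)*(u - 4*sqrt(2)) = u^2 - 4*sqrt(2)*u - 3*u + 12*sqrt(2)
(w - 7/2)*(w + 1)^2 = w^3 - 3*w^2/2 - 6*w - 7/2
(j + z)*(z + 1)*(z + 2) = j*z^2 + 3*j*z + 2*j + z^3 + 3*z^2 + 2*z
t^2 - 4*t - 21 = (t - 7)*(t + 3)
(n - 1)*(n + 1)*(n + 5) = n^3 + 5*n^2 - n - 5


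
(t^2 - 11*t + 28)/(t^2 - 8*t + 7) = (t - 4)/(t - 1)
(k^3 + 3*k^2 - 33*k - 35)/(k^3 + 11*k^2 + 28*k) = (k^2 - 4*k - 5)/(k*(k + 4))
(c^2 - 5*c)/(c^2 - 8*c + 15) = c/(c - 3)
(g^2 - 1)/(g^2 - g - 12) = (1 - g^2)/(-g^2 + g + 12)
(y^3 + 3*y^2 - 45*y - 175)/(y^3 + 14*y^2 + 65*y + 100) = (y - 7)/(y + 4)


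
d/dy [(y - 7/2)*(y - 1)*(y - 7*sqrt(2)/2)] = 3*y^2 - 7*sqrt(2)*y - 9*y + 7/2 + 63*sqrt(2)/4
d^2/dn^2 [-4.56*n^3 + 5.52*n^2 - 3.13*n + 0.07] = 11.04 - 27.36*n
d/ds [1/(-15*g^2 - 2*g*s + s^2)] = 2*(g - s)/(15*g^2 + 2*g*s - s^2)^2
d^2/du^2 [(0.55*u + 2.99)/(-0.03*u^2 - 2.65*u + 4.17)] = (-(0.06*u + 2.65)*(0.12*u + 5.3)*(0.55*u + 2.99) + (0.099*u + 3.0944)*(0.03*u^2 + 2.65*u - 4.17))/(0.03*u^2 + 2.65*u - 4.17)^3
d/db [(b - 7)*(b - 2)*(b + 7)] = 3*b^2 - 4*b - 49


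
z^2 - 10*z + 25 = (z - 5)^2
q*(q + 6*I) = q^2 + 6*I*q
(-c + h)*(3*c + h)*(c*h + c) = -3*c^3*h - 3*c^3 + 2*c^2*h^2 + 2*c^2*h + c*h^3 + c*h^2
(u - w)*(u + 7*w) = u^2 + 6*u*w - 7*w^2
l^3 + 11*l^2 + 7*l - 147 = (l - 3)*(l + 7)^2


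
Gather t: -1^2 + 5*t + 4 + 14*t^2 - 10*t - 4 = 14*t^2 - 5*t - 1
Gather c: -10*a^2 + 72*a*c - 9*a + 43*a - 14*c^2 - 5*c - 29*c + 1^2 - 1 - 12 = -10*a^2 + 34*a - 14*c^2 + c*(72*a - 34) - 12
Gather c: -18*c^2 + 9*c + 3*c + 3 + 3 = -18*c^2 + 12*c + 6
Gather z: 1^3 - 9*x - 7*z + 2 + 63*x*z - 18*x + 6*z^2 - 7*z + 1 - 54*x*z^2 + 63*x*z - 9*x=-36*x + z^2*(6 - 54*x) + z*(126*x - 14) + 4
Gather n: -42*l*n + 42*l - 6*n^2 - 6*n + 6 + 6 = 42*l - 6*n^2 + n*(-42*l - 6) + 12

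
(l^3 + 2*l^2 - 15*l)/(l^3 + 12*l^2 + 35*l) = (l - 3)/(l + 7)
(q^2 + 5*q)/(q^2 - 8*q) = (q + 5)/(q - 8)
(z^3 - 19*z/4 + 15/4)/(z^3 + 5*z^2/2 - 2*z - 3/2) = (4*z^2 + 4*z - 15)/(2*(2*z^2 + 7*z + 3))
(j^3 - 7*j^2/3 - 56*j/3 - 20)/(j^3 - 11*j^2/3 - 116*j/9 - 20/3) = 3*(j + 2)/(3*j + 2)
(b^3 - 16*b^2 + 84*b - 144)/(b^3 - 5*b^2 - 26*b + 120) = (b - 6)/(b + 5)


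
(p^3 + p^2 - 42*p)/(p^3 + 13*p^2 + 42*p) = (p - 6)/(p + 6)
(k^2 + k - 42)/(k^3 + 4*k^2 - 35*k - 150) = (k + 7)/(k^2 + 10*k + 25)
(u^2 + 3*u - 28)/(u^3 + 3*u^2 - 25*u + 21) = (u - 4)/(u^2 - 4*u + 3)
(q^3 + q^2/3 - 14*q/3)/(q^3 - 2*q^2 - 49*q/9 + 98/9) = 3*q/(3*q - 7)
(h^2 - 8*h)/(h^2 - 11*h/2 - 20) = 2*h/(2*h + 5)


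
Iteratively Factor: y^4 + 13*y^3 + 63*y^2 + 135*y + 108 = (y + 3)*(y^3 + 10*y^2 + 33*y + 36) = (y + 3)^2*(y^2 + 7*y + 12) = (y + 3)^3*(y + 4)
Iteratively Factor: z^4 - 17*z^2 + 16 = (z + 4)*(z^3 - 4*z^2 - z + 4) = (z - 1)*(z + 4)*(z^2 - 3*z - 4) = (z - 1)*(z + 1)*(z + 4)*(z - 4)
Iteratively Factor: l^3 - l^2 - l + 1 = (l - 1)*(l^2 - 1) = (l - 1)*(l + 1)*(l - 1)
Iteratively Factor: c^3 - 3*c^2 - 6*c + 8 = (c - 4)*(c^2 + c - 2) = (c - 4)*(c + 2)*(c - 1)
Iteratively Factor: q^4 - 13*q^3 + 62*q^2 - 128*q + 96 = (q - 2)*(q^3 - 11*q^2 + 40*q - 48) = (q - 4)*(q - 2)*(q^2 - 7*q + 12) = (q - 4)*(q - 3)*(q - 2)*(q - 4)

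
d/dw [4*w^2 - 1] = 8*w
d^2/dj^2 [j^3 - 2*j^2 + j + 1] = 6*j - 4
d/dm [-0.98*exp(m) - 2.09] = -0.98*exp(m)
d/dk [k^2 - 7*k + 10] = 2*k - 7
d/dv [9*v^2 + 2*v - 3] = 18*v + 2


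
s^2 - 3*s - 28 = (s - 7)*(s + 4)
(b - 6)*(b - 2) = b^2 - 8*b + 12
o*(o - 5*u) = o^2 - 5*o*u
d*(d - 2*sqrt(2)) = d^2 - 2*sqrt(2)*d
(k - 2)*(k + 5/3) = k^2 - k/3 - 10/3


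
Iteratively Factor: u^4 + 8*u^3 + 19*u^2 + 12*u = (u)*(u^3 + 8*u^2 + 19*u + 12) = u*(u + 1)*(u^2 + 7*u + 12) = u*(u + 1)*(u + 4)*(u + 3)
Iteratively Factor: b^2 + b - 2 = (b + 2)*(b - 1)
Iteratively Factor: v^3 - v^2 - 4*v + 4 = (v - 2)*(v^2 + v - 2) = (v - 2)*(v - 1)*(v + 2)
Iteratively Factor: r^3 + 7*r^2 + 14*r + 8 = (r + 1)*(r^2 + 6*r + 8) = (r + 1)*(r + 4)*(r + 2)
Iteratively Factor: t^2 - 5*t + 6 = (t - 2)*(t - 3)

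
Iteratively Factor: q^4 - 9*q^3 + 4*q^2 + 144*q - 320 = (q - 4)*(q^3 - 5*q^2 - 16*q + 80) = (q - 4)^2*(q^2 - q - 20) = (q - 5)*(q - 4)^2*(q + 4)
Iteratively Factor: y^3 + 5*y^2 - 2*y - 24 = (y + 3)*(y^2 + 2*y - 8) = (y - 2)*(y + 3)*(y + 4)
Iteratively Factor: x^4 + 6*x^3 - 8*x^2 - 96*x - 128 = (x - 4)*(x^3 + 10*x^2 + 32*x + 32) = (x - 4)*(x + 2)*(x^2 + 8*x + 16) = (x - 4)*(x + 2)*(x + 4)*(x + 4)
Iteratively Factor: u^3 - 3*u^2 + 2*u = (u)*(u^2 - 3*u + 2) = u*(u - 2)*(u - 1)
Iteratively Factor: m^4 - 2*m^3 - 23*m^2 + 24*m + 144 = (m + 3)*(m^3 - 5*m^2 - 8*m + 48) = (m + 3)^2*(m^2 - 8*m + 16) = (m - 4)*(m + 3)^2*(m - 4)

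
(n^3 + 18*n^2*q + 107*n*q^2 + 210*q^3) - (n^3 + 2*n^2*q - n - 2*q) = 16*n^2*q + 107*n*q^2 + n + 210*q^3 + 2*q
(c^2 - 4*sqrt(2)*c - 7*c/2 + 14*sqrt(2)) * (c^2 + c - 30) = c^4 - 4*sqrt(2)*c^3 - 5*c^3/2 - 67*c^2/2 + 10*sqrt(2)*c^2 + 105*c + 134*sqrt(2)*c - 420*sqrt(2)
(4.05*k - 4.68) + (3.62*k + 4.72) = 7.67*k + 0.04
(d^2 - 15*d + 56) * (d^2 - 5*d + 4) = d^4 - 20*d^3 + 135*d^2 - 340*d + 224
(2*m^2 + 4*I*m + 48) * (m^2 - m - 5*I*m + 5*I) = 2*m^4 - 2*m^3 - 6*I*m^3 + 68*m^2 + 6*I*m^2 - 68*m - 240*I*m + 240*I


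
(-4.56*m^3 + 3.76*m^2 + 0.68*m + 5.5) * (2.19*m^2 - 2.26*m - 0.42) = -9.9864*m^5 + 18.54*m^4 - 5.0932*m^3 + 8.929*m^2 - 12.7156*m - 2.31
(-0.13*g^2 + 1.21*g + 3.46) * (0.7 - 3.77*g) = 0.4901*g^3 - 4.6527*g^2 - 12.1972*g + 2.422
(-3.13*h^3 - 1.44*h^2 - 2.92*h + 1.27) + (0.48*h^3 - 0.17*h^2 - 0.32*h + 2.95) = -2.65*h^3 - 1.61*h^2 - 3.24*h + 4.22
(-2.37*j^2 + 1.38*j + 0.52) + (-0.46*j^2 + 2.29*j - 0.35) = -2.83*j^2 + 3.67*j + 0.17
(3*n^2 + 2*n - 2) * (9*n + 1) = 27*n^3 + 21*n^2 - 16*n - 2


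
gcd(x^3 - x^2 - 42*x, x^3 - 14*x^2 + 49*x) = x^2 - 7*x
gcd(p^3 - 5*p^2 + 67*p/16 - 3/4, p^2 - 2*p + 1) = 1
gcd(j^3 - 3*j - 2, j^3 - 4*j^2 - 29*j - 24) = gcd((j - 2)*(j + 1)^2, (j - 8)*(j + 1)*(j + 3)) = j + 1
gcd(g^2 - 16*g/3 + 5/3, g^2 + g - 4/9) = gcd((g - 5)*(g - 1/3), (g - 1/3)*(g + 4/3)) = g - 1/3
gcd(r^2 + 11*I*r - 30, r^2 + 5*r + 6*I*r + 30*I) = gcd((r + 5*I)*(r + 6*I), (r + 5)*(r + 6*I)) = r + 6*I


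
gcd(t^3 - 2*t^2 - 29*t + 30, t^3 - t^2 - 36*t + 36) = t^2 - 7*t + 6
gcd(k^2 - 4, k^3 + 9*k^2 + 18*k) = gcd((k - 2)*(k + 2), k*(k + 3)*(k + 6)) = 1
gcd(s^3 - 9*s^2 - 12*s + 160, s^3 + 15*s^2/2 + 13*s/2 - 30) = s + 4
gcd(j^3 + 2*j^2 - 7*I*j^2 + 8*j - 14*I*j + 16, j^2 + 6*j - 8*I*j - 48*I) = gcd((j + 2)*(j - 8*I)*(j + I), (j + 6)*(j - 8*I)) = j - 8*I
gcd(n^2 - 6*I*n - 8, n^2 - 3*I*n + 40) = 1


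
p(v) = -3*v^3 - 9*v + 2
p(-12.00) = 5294.00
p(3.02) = -107.81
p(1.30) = -16.29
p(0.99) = -9.82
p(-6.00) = 704.00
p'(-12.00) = -1305.00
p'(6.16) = -350.51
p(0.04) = 1.64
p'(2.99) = -89.46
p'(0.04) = -9.01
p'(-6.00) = -333.00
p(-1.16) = 17.12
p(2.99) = -105.10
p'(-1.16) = -21.11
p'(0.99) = -17.82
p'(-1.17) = -21.32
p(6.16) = -754.67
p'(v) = -9*v^2 - 9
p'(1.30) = -24.21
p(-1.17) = 17.33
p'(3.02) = -91.08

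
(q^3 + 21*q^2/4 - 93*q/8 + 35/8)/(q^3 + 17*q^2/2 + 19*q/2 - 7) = (q - 5/4)/(q + 2)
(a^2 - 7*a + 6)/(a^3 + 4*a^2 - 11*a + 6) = (a - 6)/(a^2 + 5*a - 6)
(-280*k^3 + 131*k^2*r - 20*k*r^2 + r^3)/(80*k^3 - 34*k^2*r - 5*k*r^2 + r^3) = (35*k^2 - 12*k*r + r^2)/(-10*k^2 + 3*k*r + r^2)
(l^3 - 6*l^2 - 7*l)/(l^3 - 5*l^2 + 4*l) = (l^2 - 6*l - 7)/(l^2 - 5*l + 4)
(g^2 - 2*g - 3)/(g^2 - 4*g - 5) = (g - 3)/(g - 5)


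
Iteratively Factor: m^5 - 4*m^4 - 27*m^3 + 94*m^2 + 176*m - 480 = (m + 4)*(m^4 - 8*m^3 + 5*m^2 + 74*m - 120) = (m - 4)*(m + 4)*(m^3 - 4*m^2 - 11*m + 30) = (m - 4)*(m - 2)*(m + 4)*(m^2 - 2*m - 15) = (m - 5)*(m - 4)*(m - 2)*(m + 4)*(m + 3)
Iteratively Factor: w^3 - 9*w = (w - 3)*(w^2 + 3*w) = w*(w - 3)*(w + 3)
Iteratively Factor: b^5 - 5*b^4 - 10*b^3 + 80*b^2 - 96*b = (b - 4)*(b^4 - b^3 - 14*b^2 + 24*b) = (b - 4)*(b - 2)*(b^3 + b^2 - 12*b) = b*(b - 4)*(b - 2)*(b^2 + b - 12) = b*(b - 4)*(b - 3)*(b - 2)*(b + 4)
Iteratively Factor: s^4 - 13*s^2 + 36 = (s - 3)*(s^3 + 3*s^2 - 4*s - 12) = (s - 3)*(s + 3)*(s^2 - 4) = (s - 3)*(s - 2)*(s + 3)*(s + 2)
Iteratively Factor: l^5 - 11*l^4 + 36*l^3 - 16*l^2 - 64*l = (l - 4)*(l^4 - 7*l^3 + 8*l^2 + 16*l) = (l - 4)^2*(l^3 - 3*l^2 - 4*l) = (l - 4)^3*(l^2 + l) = (l - 4)^3*(l + 1)*(l)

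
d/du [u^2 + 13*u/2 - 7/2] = 2*u + 13/2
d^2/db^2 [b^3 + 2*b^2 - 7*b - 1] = 6*b + 4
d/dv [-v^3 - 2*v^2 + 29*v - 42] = -3*v^2 - 4*v + 29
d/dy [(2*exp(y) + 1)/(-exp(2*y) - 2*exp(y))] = 2*(exp(2*y) + exp(y) + 1)*exp(-y)/(exp(2*y) + 4*exp(y) + 4)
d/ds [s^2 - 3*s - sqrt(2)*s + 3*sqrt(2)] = 2*s - 3 - sqrt(2)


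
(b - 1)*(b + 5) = b^2 + 4*b - 5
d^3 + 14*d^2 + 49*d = d*(d + 7)^2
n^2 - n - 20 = (n - 5)*(n + 4)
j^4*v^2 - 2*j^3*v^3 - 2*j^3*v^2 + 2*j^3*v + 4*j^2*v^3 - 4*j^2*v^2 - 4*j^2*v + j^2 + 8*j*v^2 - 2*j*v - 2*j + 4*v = (j - 2)*(j - 2*v)*(j*v + 1)^2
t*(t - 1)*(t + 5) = t^3 + 4*t^2 - 5*t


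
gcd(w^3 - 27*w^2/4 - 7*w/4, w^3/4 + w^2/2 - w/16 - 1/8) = 1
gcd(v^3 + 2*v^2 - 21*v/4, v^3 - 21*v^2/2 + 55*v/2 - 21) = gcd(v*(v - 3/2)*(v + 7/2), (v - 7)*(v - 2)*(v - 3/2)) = v - 3/2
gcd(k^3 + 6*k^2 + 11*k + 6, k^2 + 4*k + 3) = k^2 + 4*k + 3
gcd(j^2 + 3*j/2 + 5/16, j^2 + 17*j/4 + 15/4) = j + 5/4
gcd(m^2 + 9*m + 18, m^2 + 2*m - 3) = m + 3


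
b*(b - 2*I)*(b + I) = b^3 - I*b^2 + 2*b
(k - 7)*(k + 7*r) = k^2 + 7*k*r - 7*k - 49*r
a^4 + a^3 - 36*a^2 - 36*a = a*(a - 6)*(a + 1)*(a + 6)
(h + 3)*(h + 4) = h^2 + 7*h + 12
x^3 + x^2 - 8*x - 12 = (x - 3)*(x + 2)^2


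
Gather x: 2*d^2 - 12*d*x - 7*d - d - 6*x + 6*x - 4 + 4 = 2*d^2 - 12*d*x - 8*d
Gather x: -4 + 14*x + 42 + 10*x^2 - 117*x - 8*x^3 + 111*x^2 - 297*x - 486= -8*x^3 + 121*x^2 - 400*x - 448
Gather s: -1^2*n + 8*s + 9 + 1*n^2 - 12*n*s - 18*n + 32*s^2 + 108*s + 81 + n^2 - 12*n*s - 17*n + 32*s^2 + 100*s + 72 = 2*n^2 - 36*n + 64*s^2 + s*(216 - 24*n) + 162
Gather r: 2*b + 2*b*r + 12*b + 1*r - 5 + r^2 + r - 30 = 14*b + r^2 + r*(2*b + 2) - 35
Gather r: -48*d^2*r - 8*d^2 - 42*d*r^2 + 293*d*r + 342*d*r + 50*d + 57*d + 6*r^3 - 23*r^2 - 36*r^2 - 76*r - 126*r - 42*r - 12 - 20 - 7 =-8*d^2 + 107*d + 6*r^3 + r^2*(-42*d - 59) + r*(-48*d^2 + 635*d - 244) - 39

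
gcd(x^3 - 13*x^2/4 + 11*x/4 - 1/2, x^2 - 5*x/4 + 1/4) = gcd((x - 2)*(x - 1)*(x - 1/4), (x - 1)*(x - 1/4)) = x^2 - 5*x/4 + 1/4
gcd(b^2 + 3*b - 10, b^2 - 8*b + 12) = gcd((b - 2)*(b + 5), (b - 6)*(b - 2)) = b - 2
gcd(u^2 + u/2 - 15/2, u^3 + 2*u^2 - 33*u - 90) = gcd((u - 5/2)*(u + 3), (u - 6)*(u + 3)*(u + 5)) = u + 3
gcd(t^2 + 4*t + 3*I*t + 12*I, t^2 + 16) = 1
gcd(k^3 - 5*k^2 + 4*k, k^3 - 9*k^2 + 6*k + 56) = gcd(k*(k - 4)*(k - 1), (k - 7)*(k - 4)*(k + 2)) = k - 4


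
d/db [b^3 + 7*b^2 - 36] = b*(3*b + 14)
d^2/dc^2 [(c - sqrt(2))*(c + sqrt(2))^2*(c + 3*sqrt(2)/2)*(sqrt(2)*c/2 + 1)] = 10*sqrt(2)*c^3 + 42*c^2 + 18*sqrt(2)*c - 8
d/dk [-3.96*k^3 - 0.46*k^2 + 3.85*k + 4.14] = -11.88*k^2 - 0.92*k + 3.85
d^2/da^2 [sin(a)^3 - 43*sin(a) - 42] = (49 - 9*sin(a)^2)*sin(a)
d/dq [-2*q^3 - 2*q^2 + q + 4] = -6*q^2 - 4*q + 1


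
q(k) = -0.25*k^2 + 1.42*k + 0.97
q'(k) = 1.42 - 0.5*k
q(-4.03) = -8.81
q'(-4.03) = 3.44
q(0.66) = 1.80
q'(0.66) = 1.09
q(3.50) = 2.88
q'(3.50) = -0.33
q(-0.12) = 0.80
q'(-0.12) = 1.48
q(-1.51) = -1.74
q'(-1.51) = 2.18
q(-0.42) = 0.33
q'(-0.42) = 1.63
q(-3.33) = -6.53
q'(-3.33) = 3.08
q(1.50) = 2.54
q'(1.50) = 0.67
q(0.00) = 0.97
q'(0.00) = 1.42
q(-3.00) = -5.54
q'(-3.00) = 2.92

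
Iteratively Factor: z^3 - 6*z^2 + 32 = (z - 4)*(z^2 - 2*z - 8) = (z - 4)^2*(z + 2)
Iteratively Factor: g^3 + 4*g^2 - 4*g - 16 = (g + 2)*(g^2 + 2*g - 8) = (g + 2)*(g + 4)*(g - 2)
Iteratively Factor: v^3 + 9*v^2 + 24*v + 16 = (v + 4)*(v^2 + 5*v + 4) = (v + 1)*(v + 4)*(v + 4)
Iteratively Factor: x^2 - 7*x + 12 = (x - 4)*(x - 3)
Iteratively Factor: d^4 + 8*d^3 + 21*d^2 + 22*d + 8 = (d + 1)*(d^3 + 7*d^2 + 14*d + 8) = (d + 1)^2*(d^2 + 6*d + 8) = (d + 1)^2*(d + 2)*(d + 4)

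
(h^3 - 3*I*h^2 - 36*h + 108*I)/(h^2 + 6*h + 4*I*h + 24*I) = (h^2 - 3*h*(2 + I) + 18*I)/(h + 4*I)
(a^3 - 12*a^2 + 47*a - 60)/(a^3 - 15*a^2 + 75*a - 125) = (a^2 - 7*a + 12)/(a^2 - 10*a + 25)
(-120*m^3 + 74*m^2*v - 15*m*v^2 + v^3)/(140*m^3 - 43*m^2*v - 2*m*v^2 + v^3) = (-6*m + v)/(7*m + v)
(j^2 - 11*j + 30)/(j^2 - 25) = (j - 6)/(j + 5)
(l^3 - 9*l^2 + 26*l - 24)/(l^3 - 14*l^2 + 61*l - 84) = (l - 2)/(l - 7)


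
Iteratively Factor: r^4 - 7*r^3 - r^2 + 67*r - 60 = (r - 5)*(r^3 - 2*r^2 - 11*r + 12) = (r - 5)*(r - 1)*(r^2 - r - 12) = (r - 5)*(r - 1)*(r + 3)*(r - 4)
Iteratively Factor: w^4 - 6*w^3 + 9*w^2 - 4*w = (w)*(w^3 - 6*w^2 + 9*w - 4) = w*(w - 1)*(w^2 - 5*w + 4) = w*(w - 4)*(w - 1)*(w - 1)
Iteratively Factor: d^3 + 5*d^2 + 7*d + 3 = (d + 3)*(d^2 + 2*d + 1) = (d + 1)*(d + 3)*(d + 1)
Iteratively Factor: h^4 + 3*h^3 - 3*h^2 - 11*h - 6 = (h + 1)*(h^3 + 2*h^2 - 5*h - 6) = (h + 1)*(h + 3)*(h^2 - h - 2) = (h + 1)^2*(h + 3)*(h - 2)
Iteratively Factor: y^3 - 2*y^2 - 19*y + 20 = (y + 4)*(y^2 - 6*y + 5) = (y - 5)*(y + 4)*(y - 1)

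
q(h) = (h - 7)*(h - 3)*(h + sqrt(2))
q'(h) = (h - 7)*(h - 3) + (h - 7)*(h + sqrt(2)) + (h - 3)*(h + sqrt(2))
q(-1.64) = -9.05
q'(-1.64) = 43.09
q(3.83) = -13.80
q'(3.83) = -14.90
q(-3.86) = -182.21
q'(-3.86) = 117.84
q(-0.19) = 28.08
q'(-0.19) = 10.23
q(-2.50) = -56.73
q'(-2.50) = 68.54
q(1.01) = 28.90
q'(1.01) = -7.43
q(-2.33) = -45.54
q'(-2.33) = 63.15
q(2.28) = 12.55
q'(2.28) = -16.70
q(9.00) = 124.97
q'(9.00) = 95.31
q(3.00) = 0.00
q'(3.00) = -17.66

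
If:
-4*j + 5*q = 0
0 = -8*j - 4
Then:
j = -1/2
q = -2/5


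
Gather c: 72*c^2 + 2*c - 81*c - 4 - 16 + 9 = 72*c^2 - 79*c - 11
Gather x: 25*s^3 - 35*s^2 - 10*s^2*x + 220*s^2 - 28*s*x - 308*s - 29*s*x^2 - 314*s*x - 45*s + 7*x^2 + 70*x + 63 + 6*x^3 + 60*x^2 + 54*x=25*s^3 + 185*s^2 - 353*s + 6*x^3 + x^2*(67 - 29*s) + x*(-10*s^2 - 342*s + 124) + 63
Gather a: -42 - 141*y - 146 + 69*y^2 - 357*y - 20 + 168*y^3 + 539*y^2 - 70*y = 168*y^3 + 608*y^2 - 568*y - 208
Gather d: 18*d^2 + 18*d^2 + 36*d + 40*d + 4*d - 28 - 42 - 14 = 36*d^2 + 80*d - 84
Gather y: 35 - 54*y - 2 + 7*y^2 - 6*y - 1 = 7*y^2 - 60*y + 32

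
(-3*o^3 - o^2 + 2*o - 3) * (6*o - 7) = -18*o^4 + 15*o^3 + 19*o^2 - 32*o + 21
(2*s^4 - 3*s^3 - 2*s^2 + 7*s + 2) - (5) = 2*s^4 - 3*s^3 - 2*s^2 + 7*s - 3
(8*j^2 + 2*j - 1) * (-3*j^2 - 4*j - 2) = -24*j^4 - 38*j^3 - 21*j^2 + 2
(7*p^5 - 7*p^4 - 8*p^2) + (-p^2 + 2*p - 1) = 7*p^5 - 7*p^4 - 9*p^2 + 2*p - 1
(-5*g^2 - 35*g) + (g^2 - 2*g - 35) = -4*g^2 - 37*g - 35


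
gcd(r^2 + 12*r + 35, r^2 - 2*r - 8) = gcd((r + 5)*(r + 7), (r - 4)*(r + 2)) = 1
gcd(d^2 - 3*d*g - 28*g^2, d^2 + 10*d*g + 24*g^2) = d + 4*g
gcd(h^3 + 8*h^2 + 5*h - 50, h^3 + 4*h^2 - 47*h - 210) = h + 5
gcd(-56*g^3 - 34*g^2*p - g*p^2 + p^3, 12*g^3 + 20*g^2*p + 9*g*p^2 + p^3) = 2*g + p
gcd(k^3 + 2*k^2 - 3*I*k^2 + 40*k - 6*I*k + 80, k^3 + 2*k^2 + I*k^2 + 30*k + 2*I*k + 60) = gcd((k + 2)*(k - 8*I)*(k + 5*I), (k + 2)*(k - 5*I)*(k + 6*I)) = k + 2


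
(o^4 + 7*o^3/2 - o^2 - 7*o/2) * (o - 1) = o^5 + 5*o^4/2 - 9*o^3/2 - 5*o^2/2 + 7*o/2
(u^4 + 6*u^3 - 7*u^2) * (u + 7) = u^5 + 13*u^4 + 35*u^3 - 49*u^2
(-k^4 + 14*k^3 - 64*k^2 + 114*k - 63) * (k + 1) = -k^5 + 13*k^4 - 50*k^3 + 50*k^2 + 51*k - 63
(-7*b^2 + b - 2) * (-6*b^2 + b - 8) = 42*b^4 - 13*b^3 + 69*b^2 - 10*b + 16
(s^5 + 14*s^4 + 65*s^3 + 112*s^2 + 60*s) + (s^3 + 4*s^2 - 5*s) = s^5 + 14*s^4 + 66*s^3 + 116*s^2 + 55*s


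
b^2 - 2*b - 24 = (b - 6)*(b + 4)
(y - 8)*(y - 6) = y^2 - 14*y + 48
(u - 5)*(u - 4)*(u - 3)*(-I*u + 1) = -I*u^4 + u^3 + 12*I*u^3 - 12*u^2 - 47*I*u^2 + 47*u + 60*I*u - 60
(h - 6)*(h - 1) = h^2 - 7*h + 6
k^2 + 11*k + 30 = (k + 5)*(k + 6)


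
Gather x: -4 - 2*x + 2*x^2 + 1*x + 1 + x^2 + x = 3*x^2 - 3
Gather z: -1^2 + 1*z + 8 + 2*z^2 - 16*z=2*z^2 - 15*z + 7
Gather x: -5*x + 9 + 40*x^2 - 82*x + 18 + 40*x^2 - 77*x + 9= 80*x^2 - 164*x + 36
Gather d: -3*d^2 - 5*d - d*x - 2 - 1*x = -3*d^2 + d*(-x - 5) - x - 2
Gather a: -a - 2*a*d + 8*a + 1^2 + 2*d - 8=a*(7 - 2*d) + 2*d - 7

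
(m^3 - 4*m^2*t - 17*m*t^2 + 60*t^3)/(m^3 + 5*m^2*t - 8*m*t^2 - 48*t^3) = (m - 5*t)/(m + 4*t)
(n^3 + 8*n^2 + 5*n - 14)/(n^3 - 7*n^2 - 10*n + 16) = (n + 7)/(n - 8)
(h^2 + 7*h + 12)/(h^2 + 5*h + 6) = (h + 4)/(h + 2)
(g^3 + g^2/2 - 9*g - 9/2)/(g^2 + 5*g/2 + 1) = (g^2 - 9)/(g + 2)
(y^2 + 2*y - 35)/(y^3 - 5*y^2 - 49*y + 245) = 1/(y - 7)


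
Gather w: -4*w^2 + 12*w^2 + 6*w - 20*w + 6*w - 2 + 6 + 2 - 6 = 8*w^2 - 8*w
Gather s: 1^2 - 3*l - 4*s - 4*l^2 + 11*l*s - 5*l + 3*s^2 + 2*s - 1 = -4*l^2 - 8*l + 3*s^2 + s*(11*l - 2)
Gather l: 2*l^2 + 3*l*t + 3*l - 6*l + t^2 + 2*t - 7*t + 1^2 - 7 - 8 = 2*l^2 + l*(3*t - 3) + t^2 - 5*t - 14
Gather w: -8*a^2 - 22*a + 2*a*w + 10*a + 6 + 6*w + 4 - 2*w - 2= -8*a^2 - 12*a + w*(2*a + 4) + 8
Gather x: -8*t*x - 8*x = x*(-8*t - 8)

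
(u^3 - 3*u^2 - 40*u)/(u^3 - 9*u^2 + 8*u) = (u + 5)/(u - 1)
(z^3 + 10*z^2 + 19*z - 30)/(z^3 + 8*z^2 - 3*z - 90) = (z - 1)/(z - 3)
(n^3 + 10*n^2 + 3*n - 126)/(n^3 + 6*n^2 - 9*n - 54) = (n + 7)/(n + 3)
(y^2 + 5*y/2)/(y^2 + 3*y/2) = (2*y + 5)/(2*y + 3)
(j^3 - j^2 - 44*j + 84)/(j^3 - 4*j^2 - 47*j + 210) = (j - 2)/(j - 5)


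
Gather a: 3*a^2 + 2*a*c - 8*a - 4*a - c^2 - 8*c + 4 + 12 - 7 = 3*a^2 + a*(2*c - 12) - c^2 - 8*c + 9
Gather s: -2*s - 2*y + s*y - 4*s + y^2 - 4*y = s*(y - 6) + y^2 - 6*y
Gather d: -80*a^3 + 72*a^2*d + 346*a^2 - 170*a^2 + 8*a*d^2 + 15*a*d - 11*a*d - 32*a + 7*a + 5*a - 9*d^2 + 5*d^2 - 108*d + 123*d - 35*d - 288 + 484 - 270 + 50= -80*a^3 + 176*a^2 - 20*a + d^2*(8*a - 4) + d*(72*a^2 + 4*a - 20) - 24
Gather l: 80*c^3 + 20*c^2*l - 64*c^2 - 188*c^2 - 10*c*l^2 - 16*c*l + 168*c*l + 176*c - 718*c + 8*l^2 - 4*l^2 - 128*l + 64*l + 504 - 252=80*c^3 - 252*c^2 - 542*c + l^2*(4 - 10*c) + l*(20*c^2 + 152*c - 64) + 252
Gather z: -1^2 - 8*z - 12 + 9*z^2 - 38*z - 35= 9*z^2 - 46*z - 48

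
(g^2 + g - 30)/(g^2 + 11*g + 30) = (g - 5)/(g + 5)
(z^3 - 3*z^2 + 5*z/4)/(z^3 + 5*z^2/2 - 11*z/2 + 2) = z*(2*z - 5)/(2*(z^2 + 3*z - 4))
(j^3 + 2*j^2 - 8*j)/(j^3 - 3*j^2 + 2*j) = (j + 4)/(j - 1)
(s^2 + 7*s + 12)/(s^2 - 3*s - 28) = (s + 3)/(s - 7)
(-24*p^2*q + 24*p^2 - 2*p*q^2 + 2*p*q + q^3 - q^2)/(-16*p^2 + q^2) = (6*p*q - 6*p - q^2 + q)/(4*p - q)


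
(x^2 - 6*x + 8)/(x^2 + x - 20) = (x - 2)/(x + 5)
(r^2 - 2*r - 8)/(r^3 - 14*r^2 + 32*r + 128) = (r - 4)/(r^2 - 16*r + 64)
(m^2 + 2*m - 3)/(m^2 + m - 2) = (m + 3)/(m + 2)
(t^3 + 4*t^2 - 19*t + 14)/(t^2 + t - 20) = (t^3 + 4*t^2 - 19*t + 14)/(t^2 + t - 20)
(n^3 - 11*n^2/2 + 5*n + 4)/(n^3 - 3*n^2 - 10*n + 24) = (n + 1/2)/(n + 3)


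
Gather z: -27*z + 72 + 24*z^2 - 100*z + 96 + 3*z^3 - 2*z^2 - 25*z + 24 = 3*z^3 + 22*z^2 - 152*z + 192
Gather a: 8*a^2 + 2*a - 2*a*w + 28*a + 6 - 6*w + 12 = 8*a^2 + a*(30 - 2*w) - 6*w + 18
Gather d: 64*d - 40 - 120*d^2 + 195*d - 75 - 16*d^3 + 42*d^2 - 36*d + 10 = -16*d^3 - 78*d^2 + 223*d - 105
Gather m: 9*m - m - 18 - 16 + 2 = 8*m - 32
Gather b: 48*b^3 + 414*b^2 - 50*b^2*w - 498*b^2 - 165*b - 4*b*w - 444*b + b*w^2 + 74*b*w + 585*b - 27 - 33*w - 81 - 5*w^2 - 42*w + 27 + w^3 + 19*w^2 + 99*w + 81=48*b^3 + b^2*(-50*w - 84) + b*(w^2 + 70*w - 24) + w^3 + 14*w^2 + 24*w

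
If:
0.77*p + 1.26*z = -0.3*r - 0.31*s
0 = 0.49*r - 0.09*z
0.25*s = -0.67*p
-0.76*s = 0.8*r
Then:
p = 0.00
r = 0.00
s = 0.00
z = 0.00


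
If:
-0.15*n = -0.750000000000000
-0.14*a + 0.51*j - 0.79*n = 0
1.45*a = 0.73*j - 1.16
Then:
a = 3.60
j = 8.73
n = 5.00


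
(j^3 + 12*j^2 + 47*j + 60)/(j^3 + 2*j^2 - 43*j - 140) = (j + 3)/(j - 7)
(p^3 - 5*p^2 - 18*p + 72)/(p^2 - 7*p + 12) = (p^2 - 2*p - 24)/(p - 4)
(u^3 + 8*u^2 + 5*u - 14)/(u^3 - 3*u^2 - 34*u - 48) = (u^2 + 6*u - 7)/(u^2 - 5*u - 24)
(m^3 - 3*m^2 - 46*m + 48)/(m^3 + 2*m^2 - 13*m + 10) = (m^2 - 2*m - 48)/(m^2 + 3*m - 10)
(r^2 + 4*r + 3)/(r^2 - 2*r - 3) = (r + 3)/(r - 3)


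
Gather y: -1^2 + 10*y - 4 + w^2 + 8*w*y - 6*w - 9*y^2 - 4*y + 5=w^2 - 6*w - 9*y^2 + y*(8*w + 6)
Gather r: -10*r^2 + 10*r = -10*r^2 + 10*r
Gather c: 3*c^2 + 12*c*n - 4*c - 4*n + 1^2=3*c^2 + c*(12*n - 4) - 4*n + 1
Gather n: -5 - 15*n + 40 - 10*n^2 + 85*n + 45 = -10*n^2 + 70*n + 80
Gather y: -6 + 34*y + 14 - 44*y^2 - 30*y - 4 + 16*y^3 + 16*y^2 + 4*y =16*y^3 - 28*y^2 + 8*y + 4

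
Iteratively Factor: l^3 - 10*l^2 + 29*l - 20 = (l - 4)*(l^2 - 6*l + 5) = (l - 4)*(l - 1)*(l - 5)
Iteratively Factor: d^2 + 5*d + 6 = (d + 2)*(d + 3)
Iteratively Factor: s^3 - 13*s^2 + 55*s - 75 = (s - 3)*(s^2 - 10*s + 25) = (s - 5)*(s - 3)*(s - 5)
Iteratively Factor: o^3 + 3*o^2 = (o)*(o^2 + 3*o) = o*(o + 3)*(o)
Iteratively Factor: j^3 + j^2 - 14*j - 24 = (j + 2)*(j^2 - j - 12) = (j + 2)*(j + 3)*(j - 4)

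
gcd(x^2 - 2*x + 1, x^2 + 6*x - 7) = x - 1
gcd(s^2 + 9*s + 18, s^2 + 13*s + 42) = s + 6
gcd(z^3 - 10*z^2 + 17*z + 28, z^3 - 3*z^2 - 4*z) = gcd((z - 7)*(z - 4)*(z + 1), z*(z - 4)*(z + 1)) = z^2 - 3*z - 4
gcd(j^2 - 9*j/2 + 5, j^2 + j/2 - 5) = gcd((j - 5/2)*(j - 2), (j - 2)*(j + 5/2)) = j - 2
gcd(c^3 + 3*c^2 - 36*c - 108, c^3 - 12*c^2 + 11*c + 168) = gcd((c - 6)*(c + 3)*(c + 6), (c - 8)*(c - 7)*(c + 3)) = c + 3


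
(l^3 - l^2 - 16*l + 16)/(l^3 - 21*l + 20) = (l + 4)/(l + 5)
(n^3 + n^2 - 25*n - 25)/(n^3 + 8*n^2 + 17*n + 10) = (n - 5)/(n + 2)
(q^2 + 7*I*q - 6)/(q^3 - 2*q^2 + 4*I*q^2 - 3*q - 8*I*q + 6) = (q + 6*I)/(q^2 + q*(-2 + 3*I) - 6*I)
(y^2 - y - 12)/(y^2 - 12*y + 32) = (y + 3)/(y - 8)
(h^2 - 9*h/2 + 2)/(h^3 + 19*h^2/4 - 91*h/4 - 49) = 2*(2*h - 1)/(4*h^2 + 35*h + 49)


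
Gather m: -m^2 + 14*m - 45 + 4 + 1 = -m^2 + 14*m - 40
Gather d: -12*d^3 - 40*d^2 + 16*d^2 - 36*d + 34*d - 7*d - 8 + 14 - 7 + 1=-12*d^3 - 24*d^2 - 9*d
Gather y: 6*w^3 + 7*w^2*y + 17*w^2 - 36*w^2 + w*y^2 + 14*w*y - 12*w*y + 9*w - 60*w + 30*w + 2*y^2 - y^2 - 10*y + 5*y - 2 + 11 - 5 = 6*w^3 - 19*w^2 - 21*w + y^2*(w + 1) + y*(7*w^2 + 2*w - 5) + 4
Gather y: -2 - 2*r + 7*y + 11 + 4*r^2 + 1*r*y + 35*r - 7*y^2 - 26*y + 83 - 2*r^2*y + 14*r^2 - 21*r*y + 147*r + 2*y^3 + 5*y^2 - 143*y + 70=18*r^2 + 180*r + 2*y^3 - 2*y^2 + y*(-2*r^2 - 20*r - 162) + 162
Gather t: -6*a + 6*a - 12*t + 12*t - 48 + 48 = 0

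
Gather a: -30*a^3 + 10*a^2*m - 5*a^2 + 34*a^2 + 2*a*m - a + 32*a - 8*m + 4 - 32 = -30*a^3 + a^2*(10*m + 29) + a*(2*m + 31) - 8*m - 28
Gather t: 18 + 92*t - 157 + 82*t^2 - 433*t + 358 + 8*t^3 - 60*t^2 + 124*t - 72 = 8*t^3 + 22*t^2 - 217*t + 147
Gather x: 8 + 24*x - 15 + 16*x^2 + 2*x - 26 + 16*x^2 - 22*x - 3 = 32*x^2 + 4*x - 36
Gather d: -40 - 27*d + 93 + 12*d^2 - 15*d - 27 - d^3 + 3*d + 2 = -d^3 + 12*d^2 - 39*d + 28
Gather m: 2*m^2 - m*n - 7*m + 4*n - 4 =2*m^2 + m*(-n - 7) + 4*n - 4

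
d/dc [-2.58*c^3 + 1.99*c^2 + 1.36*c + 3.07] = -7.74*c^2 + 3.98*c + 1.36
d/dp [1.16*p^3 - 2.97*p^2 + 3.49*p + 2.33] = 3.48*p^2 - 5.94*p + 3.49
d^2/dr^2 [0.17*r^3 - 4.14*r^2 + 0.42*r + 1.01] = 1.02*r - 8.28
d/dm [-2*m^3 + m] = 1 - 6*m^2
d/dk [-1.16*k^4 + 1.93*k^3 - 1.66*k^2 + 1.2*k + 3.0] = -4.64*k^3 + 5.79*k^2 - 3.32*k + 1.2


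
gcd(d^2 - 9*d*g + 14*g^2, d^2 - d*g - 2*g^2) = d - 2*g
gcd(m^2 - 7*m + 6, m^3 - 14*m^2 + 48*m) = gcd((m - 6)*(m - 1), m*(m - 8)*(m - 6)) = m - 6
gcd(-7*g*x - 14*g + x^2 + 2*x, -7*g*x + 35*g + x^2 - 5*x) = -7*g + x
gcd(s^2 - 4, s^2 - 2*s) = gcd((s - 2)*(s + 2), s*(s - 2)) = s - 2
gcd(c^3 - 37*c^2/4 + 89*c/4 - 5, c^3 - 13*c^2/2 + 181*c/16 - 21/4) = c - 4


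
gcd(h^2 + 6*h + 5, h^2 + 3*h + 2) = h + 1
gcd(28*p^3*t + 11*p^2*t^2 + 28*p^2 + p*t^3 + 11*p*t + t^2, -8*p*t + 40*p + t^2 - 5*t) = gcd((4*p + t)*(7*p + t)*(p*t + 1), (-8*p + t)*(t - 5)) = 1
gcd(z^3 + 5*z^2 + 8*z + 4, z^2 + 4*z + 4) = z^2 + 4*z + 4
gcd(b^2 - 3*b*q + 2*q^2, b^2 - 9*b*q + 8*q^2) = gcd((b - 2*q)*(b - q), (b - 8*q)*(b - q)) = -b + q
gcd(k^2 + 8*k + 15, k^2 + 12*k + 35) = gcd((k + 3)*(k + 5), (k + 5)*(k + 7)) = k + 5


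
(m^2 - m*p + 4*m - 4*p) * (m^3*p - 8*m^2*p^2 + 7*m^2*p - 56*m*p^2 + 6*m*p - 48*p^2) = m^5*p - 9*m^4*p^2 + 11*m^4*p + 8*m^3*p^3 - 99*m^3*p^2 + 34*m^3*p + 88*m^2*p^3 - 306*m^2*p^2 + 24*m^2*p + 272*m*p^3 - 216*m*p^2 + 192*p^3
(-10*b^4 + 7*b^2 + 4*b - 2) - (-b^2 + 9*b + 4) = -10*b^4 + 8*b^2 - 5*b - 6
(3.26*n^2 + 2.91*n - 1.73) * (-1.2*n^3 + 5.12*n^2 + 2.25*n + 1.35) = -3.912*n^5 + 13.1992*n^4 + 24.3102*n^3 + 2.0909*n^2 + 0.0360000000000005*n - 2.3355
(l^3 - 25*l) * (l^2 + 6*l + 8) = l^5 + 6*l^4 - 17*l^3 - 150*l^2 - 200*l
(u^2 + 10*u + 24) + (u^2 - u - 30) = 2*u^2 + 9*u - 6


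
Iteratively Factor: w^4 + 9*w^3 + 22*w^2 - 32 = (w + 2)*(w^3 + 7*w^2 + 8*w - 16) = (w + 2)*(w + 4)*(w^2 + 3*w - 4) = (w + 2)*(w + 4)^2*(w - 1)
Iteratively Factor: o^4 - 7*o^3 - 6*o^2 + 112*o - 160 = (o - 2)*(o^3 - 5*o^2 - 16*o + 80) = (o - 2)*(o + 4)*(o^2 - 9*o + 20) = (o - 4)*(o - 2)*(o + 4)*(o - 5)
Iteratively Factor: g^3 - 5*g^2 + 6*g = (g - 3)*(g^2 - 2*g) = g*(g - 3)*(g - 2)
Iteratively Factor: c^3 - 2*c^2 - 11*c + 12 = (c + 3)*(c^2 - 5*c + 4) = (c - 4)*(c + 3)*(c - 1)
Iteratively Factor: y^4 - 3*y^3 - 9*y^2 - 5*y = (y + 1)*(y^3 - 4*y^2 - 5*y) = (y + 1)^2*(y^2 - 5*y) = (y - 5)*(y + 1)^2*(y)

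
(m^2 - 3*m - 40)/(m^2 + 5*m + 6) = (m^2 - 3*m - 40)/(m^2 + 5*m + 6)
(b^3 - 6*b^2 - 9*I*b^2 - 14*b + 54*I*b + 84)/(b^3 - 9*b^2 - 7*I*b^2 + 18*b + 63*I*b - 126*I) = (b - 2*I)/(b - 3)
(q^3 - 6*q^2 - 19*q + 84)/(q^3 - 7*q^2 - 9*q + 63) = (q + 4)/(q + 3)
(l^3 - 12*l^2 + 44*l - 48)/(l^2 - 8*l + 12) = l - 4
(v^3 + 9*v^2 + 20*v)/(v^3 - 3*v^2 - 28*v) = (v + 5)/(v - 7)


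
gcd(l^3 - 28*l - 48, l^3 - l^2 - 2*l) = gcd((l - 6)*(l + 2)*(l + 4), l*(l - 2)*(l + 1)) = 1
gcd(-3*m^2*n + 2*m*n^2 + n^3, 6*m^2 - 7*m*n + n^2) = m - n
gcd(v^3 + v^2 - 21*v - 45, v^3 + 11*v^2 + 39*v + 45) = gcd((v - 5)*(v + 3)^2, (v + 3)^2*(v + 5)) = v^2 + 6*v + 9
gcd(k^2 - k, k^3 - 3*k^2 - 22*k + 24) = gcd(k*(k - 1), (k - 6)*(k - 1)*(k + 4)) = k - 1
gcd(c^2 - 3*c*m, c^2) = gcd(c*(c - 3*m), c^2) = c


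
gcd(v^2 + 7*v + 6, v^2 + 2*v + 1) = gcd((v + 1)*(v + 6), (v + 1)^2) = v + 1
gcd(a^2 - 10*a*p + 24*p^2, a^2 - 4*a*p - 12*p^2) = -a + 6*p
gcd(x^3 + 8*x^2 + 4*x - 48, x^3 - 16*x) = x + 4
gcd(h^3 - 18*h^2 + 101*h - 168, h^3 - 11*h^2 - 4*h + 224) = h^2 - 15*h + 56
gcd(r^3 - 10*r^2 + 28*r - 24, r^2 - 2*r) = r - 2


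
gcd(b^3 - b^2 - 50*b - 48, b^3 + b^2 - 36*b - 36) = b^2 + 7*b + 6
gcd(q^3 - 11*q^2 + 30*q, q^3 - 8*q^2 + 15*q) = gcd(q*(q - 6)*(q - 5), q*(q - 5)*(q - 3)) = q^2 - 5*q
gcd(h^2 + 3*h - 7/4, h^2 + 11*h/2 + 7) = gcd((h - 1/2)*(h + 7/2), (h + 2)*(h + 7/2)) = h + 7/2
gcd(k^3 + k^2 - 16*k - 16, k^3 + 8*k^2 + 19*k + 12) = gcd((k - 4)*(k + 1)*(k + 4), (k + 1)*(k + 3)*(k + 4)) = k^2 + 5*k + 4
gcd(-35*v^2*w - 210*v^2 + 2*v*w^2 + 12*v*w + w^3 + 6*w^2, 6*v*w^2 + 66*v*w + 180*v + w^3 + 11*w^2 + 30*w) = w + 6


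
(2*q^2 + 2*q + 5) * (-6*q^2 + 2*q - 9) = -12*q^4 - 8*q^3 - 44*q^2 - 8*q - 45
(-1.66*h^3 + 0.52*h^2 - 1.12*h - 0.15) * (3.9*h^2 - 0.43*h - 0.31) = -6.474*h^5 + 2.7418*h^4 - 4.077*h^3 - 0.2646*h^2 + 0.4117*h + 0.0465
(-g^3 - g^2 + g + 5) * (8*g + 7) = -8*g^4 - 15*g^3 + g^2 + 47*g + 35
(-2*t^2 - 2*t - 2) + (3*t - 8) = -2*t^2 + t - 10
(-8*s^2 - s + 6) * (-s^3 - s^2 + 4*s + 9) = 8*s^5 + 9*s^4 - 37*s^3 - 82*s^2 + 15*s + 54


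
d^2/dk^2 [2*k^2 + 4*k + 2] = 4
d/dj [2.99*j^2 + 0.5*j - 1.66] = 5.98*j + 0.5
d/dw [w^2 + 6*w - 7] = 2*w + 6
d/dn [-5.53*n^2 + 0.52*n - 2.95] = 0.52 - 11.06*n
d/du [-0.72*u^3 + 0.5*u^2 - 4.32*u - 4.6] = -2.16*u^2 + 1.0*u - 4.32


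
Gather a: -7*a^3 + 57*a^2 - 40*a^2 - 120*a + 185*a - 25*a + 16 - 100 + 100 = -7*a^3 + 17*a^2 + 40*a + 16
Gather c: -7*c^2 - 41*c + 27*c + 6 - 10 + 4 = -7*c^2 - 14*c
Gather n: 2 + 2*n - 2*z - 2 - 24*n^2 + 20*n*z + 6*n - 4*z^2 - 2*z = -24*n^2 + n*(20*z + 8) - 4*z^2 - 4*z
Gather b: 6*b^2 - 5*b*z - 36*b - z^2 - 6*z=6*b^2 + b*(-5*z - 36) - z^2 - 6*z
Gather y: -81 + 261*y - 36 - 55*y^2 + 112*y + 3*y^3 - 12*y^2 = 3*y^3 - 67*y^2 + 373*y - 117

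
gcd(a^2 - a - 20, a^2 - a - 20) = a^2 - a - 20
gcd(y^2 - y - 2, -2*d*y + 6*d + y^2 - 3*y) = 1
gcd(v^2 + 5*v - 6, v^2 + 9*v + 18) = v + 6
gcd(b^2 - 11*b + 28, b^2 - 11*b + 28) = b^2 - 11*b + 28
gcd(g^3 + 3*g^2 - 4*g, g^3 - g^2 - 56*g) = g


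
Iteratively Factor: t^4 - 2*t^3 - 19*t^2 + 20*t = (t - 1)*(t^3 - t^2 - 20*t) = (t - 1)*(t + 4)*(t^2 - 5*t) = t*(t - 1)*(t + 4)*(t - 5)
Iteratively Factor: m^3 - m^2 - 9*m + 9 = (m + 3)*(m^2 - 4*m + 3) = (m - 1)*(m + 3)*(m - 3)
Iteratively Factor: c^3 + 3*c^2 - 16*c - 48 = (c - 4)*(c^2 + 7*c + 12) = (c - 4)*(c + 3)*(c + 4)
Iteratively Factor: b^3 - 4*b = (b)*(b^2 - 4) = b*(b - 2)*(b + 2)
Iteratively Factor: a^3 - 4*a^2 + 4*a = (a)*(a^2 - 4*a + 4) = a*(a - 2)*(a - 2)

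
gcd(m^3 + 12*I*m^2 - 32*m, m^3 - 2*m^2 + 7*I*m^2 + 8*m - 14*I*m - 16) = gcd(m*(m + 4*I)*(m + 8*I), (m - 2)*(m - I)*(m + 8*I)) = m + 8*I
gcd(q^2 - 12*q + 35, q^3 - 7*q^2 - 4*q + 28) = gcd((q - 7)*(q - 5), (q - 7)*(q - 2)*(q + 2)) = q - 7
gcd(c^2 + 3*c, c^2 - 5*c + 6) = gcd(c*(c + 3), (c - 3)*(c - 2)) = 1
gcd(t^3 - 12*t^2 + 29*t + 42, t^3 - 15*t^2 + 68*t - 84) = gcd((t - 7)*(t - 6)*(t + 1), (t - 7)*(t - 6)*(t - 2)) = t^2 - 13*t + 42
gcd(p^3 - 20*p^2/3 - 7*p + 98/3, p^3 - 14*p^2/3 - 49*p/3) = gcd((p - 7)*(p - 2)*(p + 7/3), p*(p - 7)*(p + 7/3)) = p^2 - 14*p/3 - 49/3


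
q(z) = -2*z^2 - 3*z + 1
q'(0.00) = -3.00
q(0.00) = 1.00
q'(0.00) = -3.00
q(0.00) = 1.00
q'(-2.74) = 7.96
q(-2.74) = -5.80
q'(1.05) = -7.20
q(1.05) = -4.36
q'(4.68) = -21.72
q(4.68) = -56.84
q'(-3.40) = 10.60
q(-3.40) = -11.92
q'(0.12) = -3.48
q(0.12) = 0.61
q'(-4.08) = 13.32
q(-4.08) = -20.05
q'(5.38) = -24.52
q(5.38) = -73.03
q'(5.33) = -24.32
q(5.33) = -71.81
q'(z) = -4*z - 3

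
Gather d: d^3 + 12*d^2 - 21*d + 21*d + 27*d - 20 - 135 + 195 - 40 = d^3 + 12*d^2 + 27*d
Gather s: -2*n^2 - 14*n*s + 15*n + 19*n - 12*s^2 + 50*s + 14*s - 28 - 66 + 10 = -2*n^2 + 34*n - 12*s^2 + s*(64 - 14*n) - 84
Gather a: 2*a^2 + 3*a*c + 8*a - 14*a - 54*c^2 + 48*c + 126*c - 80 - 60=2*a^2 + a*(3*c - 6) - 54*c^2 + 174*c - 140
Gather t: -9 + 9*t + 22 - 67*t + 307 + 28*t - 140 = 180 - 30*t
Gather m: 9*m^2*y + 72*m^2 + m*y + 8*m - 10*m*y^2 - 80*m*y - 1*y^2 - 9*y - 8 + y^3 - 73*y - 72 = m^2*(9*y + 72) + m*(-10*y^2 - 79*y + 8) + y^3 - y^2 - 82*y - 80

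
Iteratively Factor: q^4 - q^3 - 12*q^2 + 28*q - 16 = (q - 2)*(q^3 + q^2 - 10*q + 8) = (q - 2)*(q + 4)*(q^2 - 3*q + 2) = (q - 2)*(q - 1)*(q + 4)*(q - 2)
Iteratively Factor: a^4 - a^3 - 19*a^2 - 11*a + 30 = (a + 3)*(a^3 - 4*a^2 - 7*a + 10) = (a + 2)*(a + 3)*(a^2 - 6*a + 5) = (a - 1)*(a + 2)*(a + 3)*(a - 5)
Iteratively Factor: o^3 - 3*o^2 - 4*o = (o - 4)*(o^2 + o) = (o - 4)*(o + 1)*(o)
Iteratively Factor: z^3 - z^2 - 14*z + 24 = (z - 2)*(z^2 + z - 12) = (z - 3)*(z - 2)*(z + 4)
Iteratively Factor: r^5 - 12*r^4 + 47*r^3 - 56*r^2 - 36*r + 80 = (r - 2)*(r^4 - 10*r^3 + 27*r^2 - 2*r - 40) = (r - 4)*(r - 2)*(r^3 - 6*r^2 + 3*r + 10) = (r - 5)*(r - 4)*(r - 2)*(r^2 - r - 2) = (r - 5)*(r - 4)*(r - 2)*(r + 1)*(r - 2)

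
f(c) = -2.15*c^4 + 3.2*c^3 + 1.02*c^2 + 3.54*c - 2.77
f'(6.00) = -1496.22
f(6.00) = -2040.01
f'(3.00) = -136.14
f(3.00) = -70.72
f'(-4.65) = 1066.31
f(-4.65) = -1324.11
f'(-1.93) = 97.19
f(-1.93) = -58.64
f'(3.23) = -179.52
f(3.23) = -106.88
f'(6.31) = -1762.01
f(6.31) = -2544.30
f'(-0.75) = 11.04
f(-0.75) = -6.88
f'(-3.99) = 694.52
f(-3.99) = -748.84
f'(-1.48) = 49.43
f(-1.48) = -26.46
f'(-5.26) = 1509.99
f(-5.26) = -2104.69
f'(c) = -8.6*c^3 + 9.6*c^2 + 2.04*c + 3.54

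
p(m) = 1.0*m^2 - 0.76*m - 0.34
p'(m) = 2.0*m - 0.76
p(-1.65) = 3.64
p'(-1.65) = -4.06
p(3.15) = 7.19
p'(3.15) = 5.54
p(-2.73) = 9.19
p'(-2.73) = -6.22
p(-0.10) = -0.25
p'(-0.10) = -0.96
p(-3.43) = 14.03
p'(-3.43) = -7.62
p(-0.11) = -0.24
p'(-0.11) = -0.98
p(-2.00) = 5.18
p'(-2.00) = -4.76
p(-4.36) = 21.98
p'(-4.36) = -9.48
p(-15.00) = 236.06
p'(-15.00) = -30.76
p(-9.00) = 87.50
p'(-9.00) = -18.76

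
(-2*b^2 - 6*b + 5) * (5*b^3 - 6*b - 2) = -10*b^5 - 30*b^4 + 37*b^3 + 40*b^2 - 18*b - 10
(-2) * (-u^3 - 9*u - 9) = 2*u^3 + 18*u + 18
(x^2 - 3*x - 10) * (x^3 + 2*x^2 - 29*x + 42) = x^5 - x^4 - 45*x^3 + 109*x^2 + 164*x - 420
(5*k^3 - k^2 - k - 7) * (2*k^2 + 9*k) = 10*k^5 + 43*k^4 - 11*k^3 - 23*k^2 - 63*k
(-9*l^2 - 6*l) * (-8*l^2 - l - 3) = 72*l^4 + 57*l^3 + 33*l^2 + 18*l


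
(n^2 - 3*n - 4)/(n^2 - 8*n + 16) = (n + 1)/(n - 4)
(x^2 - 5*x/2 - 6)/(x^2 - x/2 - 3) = (x - 4)/(x - 2)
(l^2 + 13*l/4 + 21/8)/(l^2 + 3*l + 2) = (8*l^2 + 26*l + 21)/(8*(l^2 + 3*l + 2))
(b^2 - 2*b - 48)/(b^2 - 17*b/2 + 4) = 2*(b + 6)/(2*b - 1)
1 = 1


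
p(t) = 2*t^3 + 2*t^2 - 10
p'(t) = 6*t^2 + 4*t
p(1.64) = 4.20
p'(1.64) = 22.70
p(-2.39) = -25.88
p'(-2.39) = 24.71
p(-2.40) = -26.13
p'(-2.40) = 24.96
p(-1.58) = -12.90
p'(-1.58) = 8.66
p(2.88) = 54.36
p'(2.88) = 61.29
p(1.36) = -1.27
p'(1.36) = 16.54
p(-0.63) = -9.71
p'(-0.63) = -0.14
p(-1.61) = -13.16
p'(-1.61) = 9.11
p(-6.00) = -370.00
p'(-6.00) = 192.00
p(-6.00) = -370.00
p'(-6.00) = 192.00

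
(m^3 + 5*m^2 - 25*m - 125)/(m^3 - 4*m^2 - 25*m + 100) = (m + 5)/(m - 4)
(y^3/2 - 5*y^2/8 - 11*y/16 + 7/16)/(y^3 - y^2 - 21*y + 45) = (8*y^3 - 10*y^2 - 11*y + 7)/(16*(y^3 - y^2 - 21*y + 45))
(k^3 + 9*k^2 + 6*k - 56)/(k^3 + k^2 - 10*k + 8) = (k + 7)/(k - 1)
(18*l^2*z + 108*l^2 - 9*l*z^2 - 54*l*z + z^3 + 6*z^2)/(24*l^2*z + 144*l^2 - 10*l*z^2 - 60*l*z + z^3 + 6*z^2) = (-3*l + z)/(-4*l + z)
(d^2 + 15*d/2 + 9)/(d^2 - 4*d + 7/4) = 2*(2*d^2 + 15*d + 18)/(4*d^2 - 16*d + 7)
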